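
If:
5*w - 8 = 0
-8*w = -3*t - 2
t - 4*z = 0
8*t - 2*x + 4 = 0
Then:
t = 18/5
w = 8/5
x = 82/5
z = 9/10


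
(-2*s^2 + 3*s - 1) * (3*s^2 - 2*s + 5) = -6*s^4 + 13*s^3 - 19*s^2 + 17*s - 5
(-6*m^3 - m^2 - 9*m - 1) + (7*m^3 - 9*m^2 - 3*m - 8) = m^3 - 10*m^2 - 12*m - 9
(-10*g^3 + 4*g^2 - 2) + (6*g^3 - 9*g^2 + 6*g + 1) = -4*g^3 - 5*g^2 + 6*g - 1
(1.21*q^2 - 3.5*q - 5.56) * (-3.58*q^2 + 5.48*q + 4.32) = -4.3318*q^4 + 19.1608*q^3 + 5.952*q^2 - 45.5888*q - 24.0192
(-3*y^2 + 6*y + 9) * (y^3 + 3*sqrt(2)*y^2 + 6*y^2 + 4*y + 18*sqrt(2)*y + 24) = -3*y^5 - 9*sqrt(2)*y^4 - 12*y^4 - 36*sqrt(2)*y^3 + 33*y^3 + 6*y^2 + 135*sqrt(2)*y^2 + 180*y + 162*sqrt(2)*y + 216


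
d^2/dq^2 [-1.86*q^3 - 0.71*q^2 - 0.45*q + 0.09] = -11.16*q - 1.42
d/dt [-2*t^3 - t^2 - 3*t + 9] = -6*t^2 - 2*t - 3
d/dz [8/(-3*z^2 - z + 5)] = 8*(6*z + 1)/(3*z^2 + z - 5)^2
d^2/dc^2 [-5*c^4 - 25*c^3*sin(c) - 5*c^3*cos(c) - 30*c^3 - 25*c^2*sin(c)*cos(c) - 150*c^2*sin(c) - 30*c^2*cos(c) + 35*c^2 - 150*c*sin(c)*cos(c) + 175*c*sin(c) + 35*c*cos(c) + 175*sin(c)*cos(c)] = 25*c^3*sin(c) + 5*c^3*cos(c) + 180*c^2*sin(c) + 50*c^2*sin(2*c) - 120*c^2*cos(c) - 60*c^2 - 205*c*sin(c) + 300*c*sin(2*c) - 665*c*cos(c) - 100*c*cos(2*c) - 180*c - 370*sin(c) - 375*sin(2*c) + 290*cos(c) - 300*cos(2*c) + 70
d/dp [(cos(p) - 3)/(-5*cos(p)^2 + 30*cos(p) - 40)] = (sin(p)^2 + 6*cos(p) - 11)*sin(p)/(5*(cos(p)^2 - 6*cos(p) + 8)^2)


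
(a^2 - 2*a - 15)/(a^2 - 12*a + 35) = (a + 3)/(a - 7)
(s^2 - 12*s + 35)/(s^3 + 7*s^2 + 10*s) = (s^2 - 12*s + 35)/(s*(s^2 + 7*s + 10))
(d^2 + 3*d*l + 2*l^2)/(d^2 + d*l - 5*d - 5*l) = (d + 2*l)/(d - 5)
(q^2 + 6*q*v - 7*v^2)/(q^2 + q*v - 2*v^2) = (q + 7*v)/(q + 2*v)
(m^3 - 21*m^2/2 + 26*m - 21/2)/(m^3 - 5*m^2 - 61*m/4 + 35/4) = 2*(m - 3)/(2*m + 5)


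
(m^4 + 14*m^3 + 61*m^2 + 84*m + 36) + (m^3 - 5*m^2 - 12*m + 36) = m^4 + 15*m^3 + 56*m^2 + 72*m + 72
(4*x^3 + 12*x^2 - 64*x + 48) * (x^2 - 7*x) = 4*x^5 - 16*x^4 - 148*x^3 + 496*x^2 - 336*x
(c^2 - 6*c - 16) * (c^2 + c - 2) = c^4 - 5*c^3 - 24*c^2 - 4*c + 32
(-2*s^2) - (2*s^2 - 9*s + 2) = -4*s^2 + 9*s - 2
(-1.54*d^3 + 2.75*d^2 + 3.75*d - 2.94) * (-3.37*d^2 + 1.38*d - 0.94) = 5.1898*d^5 - 11.3927*d^4 - 7.3949*d^3 + 12.4978*d^2 - 7.5822*d + 2.7636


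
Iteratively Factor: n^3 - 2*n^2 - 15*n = (n - 5)*(n^2 + 3*n) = n*(n - 5)*(n + 3)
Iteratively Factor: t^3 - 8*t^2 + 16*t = (t - 4)*(t^2 - 4*t) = t*(t - 4)*(t - 4)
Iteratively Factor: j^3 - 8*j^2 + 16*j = (j - 4)*(j^2 - 4*j) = j*(j - 4)*(j - 4)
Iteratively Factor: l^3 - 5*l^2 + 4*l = (l - 4)*(l^2 - l) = l*(l - 4)*(l - 1)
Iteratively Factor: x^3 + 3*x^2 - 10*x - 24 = (x + 4)*(x^2 - x - 6) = (x + 2)*(x + 4)*(x - 3)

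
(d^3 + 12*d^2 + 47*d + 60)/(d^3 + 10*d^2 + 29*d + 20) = (d + 3)/(d + 1)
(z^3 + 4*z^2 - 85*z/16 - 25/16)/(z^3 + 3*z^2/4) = (16*z^3 + 64*z^2 - 85*z - 25)/(4*z^2*(4*z + 3))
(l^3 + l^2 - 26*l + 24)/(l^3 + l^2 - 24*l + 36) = (l^2 - 5*l + 4)/(l^2 - 5*l + 6)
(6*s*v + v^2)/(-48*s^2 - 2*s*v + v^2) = -v/(8*s - v)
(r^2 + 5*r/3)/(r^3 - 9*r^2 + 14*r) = (r + 5/3)/(r^2 - 9*r + 14)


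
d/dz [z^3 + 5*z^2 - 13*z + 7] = 3*z^2 + 10*z - 13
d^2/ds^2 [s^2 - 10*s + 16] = 2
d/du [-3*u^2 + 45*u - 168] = 45 - 6*u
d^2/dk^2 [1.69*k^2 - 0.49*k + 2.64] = 3.38000000000000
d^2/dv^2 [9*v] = 0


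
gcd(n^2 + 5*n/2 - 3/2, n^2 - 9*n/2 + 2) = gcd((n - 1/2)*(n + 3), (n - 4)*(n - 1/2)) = n - 1/2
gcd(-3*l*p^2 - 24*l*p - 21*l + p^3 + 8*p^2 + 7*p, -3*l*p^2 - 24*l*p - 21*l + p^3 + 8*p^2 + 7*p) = -3*l*p^2 - 24*l*p - 21*l + p^3 + 8*p^2 + 7*p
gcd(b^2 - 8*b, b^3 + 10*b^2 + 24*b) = b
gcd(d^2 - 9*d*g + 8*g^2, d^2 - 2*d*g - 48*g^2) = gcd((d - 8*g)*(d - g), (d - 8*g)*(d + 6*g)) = d - 8*g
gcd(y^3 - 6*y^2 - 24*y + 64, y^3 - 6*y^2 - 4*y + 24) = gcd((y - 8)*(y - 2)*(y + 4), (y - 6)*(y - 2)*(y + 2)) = y - 2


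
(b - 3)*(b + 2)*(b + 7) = b^3 + 6*b^2 - 13*b - 42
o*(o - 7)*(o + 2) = o^3 - 5*o^2 - 14*o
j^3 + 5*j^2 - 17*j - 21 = (j - 3)*(j + 1)*(j + 7)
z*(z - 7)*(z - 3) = z^3 - 10*z^2 + 21*z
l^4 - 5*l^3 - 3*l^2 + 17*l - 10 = (l - 5)*(l - 1)^2*(l + 2)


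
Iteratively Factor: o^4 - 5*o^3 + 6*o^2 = (o)*(o^3 - 5*o^2 + 6*o) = o^2*(o^2 - 5*o + 6) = o^2*(o - 3)*(o - 2)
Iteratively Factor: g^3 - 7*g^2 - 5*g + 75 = (g - 5)*(g^2 - 2*g - 15) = (g - 5)^2*(g + 3)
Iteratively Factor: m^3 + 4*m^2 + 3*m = (m + 1)*(m^2 + 3*m) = m*(m + 1)*(m + 3)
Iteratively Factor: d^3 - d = (d - 1)*(d^2 + d) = d*(d - 1)*(d + 1)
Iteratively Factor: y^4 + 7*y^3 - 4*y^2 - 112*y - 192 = (y + 3)*(y^3 + 4*y^2 - 16*y - 64) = (y + 3)*(y + 4)*(y^2 - 16) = (y + 3)*(y + 4)^2*(y - 4)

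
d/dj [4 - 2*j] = -2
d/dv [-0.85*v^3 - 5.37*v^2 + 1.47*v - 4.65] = -2.55*v^2 - 10.74*v + 1.47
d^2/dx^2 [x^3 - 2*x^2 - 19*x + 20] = 6*x - 4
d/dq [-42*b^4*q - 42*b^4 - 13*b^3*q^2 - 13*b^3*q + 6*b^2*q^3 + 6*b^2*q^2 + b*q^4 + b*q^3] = b*(-42*b^3 - 26*b^2*q - 13*b^2 + 18*b*q^2 + 12*b*q + 4*q^3 + 3*q^2)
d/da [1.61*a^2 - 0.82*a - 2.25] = 3.22*a - 0.82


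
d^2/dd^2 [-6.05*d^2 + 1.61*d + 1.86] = -12.1000000000000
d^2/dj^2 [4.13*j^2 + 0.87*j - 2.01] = 8.26000000000000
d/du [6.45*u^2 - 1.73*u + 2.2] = 12.9*u - 1.73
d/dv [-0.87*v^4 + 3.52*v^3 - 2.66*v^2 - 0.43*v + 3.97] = -3.48*v^3 + 10.56*v^2 - 5.32*v - 0.43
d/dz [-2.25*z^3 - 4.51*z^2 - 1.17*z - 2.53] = -6.75*z^2 - 9.02*z - 1.17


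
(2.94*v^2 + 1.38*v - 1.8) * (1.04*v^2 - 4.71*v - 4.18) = 3.0576*v^4 - 12.4122*v^3 - 20.661*v^2 + 2.7096*v + 7.524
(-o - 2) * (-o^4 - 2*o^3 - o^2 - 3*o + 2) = o^5 + 4*o^4 + 5*o^3 + 5*o^2 + 4*o - 4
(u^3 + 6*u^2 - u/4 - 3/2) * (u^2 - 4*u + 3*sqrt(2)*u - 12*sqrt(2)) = u^5 + 2*u^4 + 3*sqrt(2)*u^4 - 97*u^3/4 + 6*sqrt(2)*u^3 - 291*sqrt(2)*u^2/4 - u^2/2 - 3*sqrt(2)*u/2 + 6*u + 18*sqrt(2)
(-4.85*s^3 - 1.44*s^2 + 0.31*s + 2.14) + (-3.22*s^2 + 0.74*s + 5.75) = -4.85*s^3 - 4.66*s^2 + 1.05*s + 7.89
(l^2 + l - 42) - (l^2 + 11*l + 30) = -10*l - 72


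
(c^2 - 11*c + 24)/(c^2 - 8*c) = (c - 3)/c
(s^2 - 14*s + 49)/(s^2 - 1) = (s^2 - 14*s + 49)/(s^2 - 1)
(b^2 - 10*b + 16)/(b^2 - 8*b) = (b - 2)/b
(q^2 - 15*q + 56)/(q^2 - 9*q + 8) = (q - 7)/(q - 1)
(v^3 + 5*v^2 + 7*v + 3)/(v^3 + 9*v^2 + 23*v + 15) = (v + 1)/(v + 5)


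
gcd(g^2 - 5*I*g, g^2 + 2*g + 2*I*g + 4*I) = 1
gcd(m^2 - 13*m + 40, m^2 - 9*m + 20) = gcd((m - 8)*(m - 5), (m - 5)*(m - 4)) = m - 5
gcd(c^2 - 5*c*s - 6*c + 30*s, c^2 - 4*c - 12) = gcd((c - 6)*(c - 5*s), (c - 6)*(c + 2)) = c - 6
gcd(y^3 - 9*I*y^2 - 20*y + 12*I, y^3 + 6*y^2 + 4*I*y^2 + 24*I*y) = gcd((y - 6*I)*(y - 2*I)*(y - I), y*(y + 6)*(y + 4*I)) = 1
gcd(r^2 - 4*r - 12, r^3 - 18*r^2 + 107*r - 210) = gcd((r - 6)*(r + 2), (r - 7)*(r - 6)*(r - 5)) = r - 6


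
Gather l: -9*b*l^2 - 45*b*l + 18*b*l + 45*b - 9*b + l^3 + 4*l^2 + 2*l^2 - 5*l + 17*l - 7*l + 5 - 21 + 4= 36*b + l^3 + l^2*(6 - 9*b) + l*(5 - 27*b) - 12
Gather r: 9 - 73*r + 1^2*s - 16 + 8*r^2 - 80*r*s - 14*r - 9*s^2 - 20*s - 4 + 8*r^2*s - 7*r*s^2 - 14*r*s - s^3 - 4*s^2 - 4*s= r^2*(8*s + 8) + r*(-7*s^2 - 94*s - 87) - s^3 - 13*s^2 - 23*s - 11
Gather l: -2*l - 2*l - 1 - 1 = -4*l - 2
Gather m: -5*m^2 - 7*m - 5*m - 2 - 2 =-5*m^2 - 12*m - 4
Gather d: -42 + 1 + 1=-40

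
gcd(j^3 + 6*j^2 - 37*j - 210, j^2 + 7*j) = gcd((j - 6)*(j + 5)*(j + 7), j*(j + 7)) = j + 7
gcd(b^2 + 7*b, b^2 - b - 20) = 1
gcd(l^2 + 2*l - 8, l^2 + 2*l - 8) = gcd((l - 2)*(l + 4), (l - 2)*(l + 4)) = l^2 + 2*l - 8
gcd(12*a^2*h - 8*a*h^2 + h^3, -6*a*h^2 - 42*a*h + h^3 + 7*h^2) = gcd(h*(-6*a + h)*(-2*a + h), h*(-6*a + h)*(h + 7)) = 6*a*h - h^2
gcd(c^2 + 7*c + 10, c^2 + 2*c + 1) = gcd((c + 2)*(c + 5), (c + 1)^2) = 1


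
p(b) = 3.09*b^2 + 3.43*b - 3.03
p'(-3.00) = -15.11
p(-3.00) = 14.49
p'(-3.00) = -15.11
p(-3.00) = 14.49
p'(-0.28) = 1.70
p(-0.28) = -3.75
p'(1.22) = 10.97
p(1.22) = 5.75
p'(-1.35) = -4.91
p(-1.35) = -2.03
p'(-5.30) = -29.32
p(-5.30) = 65.59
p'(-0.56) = -0.03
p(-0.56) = -3.98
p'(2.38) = 18.14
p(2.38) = 22.64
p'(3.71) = 26.36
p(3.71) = 52.23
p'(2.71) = 20.18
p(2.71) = 28.96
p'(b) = 6.18*b + 3.43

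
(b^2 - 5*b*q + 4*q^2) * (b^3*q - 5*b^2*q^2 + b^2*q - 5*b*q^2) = b^5*q - 10*b^4*q^2 + b^4*q + 29*b^3*q^3 - 10*b^3*q^2 - 20*b^2*q^4 + 29*b^2*q^3 - 20*b*q^4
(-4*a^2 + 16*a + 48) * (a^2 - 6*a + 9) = -4*a^4 + 40*a^3 - 84*a^2 - 144*a + 432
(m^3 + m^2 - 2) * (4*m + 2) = 4*m^4 + 6*m^3 + 2*m^2 - 8*m - 4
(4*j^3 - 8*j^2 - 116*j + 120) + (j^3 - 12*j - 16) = 5*j^3 - 8*j^2 - 128*j + 104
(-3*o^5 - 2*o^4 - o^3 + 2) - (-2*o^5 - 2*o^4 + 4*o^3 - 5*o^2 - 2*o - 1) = -o^5 - 5*o^3 + 5*o^2 + 2*o + 3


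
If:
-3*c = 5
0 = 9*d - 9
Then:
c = -5/3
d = 1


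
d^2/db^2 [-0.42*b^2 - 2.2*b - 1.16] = -0.840000000000000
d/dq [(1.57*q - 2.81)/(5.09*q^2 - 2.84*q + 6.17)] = (-7.9913*q^2 + 28.6058*q + 1.7065)/(25.9081*q^4 - 28.9112*q^3 + 70.8762*q^2 - 35.0456*q + 38.0689)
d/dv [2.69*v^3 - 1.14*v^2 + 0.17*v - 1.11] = 8.07*v^2 - 2.28*v + 0.17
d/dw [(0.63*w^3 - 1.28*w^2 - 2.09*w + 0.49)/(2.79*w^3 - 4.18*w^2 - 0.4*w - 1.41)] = (0.937800000000001*w^4 + 11.1582*w^3 - 14.9904*w^2 + 7.706*w + 3.1429)/(7.7841*w^6 - 23.3244*w^5 + 15.2404*w^4 - 4.5238*w^3 + 11.9476*w^2 + 1.128*w + 1.9881)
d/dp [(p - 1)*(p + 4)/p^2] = (8 - 3*p)/p^3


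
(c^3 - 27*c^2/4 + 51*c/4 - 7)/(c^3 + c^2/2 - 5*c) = (4*c^3 - 27*c^2 + 51*c - 28)/(2*c*(2*c^2 + c - 10))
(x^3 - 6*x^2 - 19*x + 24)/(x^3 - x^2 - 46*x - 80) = (x^2 + 2*x - 3)/(x^2 + 7*x + 10)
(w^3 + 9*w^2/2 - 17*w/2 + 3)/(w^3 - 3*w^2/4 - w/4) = 2*(2*w^2 + 11*w - 6)/(w*(4*w + 1))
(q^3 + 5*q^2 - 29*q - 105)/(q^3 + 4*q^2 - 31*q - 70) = (q + 3)/(q + 2)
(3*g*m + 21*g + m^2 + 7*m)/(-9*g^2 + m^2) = (-m - 7)/(3*g - m)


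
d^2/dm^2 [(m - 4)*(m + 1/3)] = 2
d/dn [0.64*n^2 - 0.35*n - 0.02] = 1.28*n - 0.35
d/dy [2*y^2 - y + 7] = 4*y - 1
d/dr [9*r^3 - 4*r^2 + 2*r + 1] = 27*r^2 - 8*r + 2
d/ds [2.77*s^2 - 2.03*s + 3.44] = 5.54*s - 2.03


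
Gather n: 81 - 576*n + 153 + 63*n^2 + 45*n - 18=63*n^2 - 531*n + 216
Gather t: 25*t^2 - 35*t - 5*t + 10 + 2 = 25*t^2 - 40*t + 12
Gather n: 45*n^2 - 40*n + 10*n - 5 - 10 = 45*n^2 - 30*n - 15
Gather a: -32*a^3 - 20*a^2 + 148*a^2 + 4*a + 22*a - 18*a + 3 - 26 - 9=-32*a^3 + 128*a^2 + 8*a - 32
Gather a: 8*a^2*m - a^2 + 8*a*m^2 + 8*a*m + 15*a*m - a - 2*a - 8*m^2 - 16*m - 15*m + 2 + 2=a^2*(8*m - 1) + a*(8*m^2 + 23*m - 3) - 8*m^2 - 31*m + 4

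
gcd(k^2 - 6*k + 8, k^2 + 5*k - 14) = k - 2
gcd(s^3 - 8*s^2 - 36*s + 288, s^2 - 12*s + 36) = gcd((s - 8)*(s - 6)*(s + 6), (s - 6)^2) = s - 6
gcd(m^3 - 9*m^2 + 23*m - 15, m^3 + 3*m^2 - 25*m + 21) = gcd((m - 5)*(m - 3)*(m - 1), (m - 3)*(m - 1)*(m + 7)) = m^2 - 4*m + 3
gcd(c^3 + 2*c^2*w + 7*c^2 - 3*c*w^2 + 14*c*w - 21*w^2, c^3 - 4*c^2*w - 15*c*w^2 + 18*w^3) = -c^2 - 2*c*w + 3*w^2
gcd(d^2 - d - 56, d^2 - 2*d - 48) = d - 8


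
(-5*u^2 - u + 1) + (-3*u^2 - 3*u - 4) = -8*u^2 - 4*u - 3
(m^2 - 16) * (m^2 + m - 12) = m^4 + m^3 - 28*m^2 - 16*m + 192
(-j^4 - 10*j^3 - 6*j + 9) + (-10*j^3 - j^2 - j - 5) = -j^4 - 20*j^3 - j^2 - 7*j + 4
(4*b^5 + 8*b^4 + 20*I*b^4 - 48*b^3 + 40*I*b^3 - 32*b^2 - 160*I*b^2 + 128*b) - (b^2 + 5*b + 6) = 4*b^5 + 8*b^4 + 20*I*b^4 - 48*b^3 + 40*I*b^3 - 33*b^2 - 160*I*b^2 + 123*b - 6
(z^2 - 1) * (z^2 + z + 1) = z^4 + z^3 - z - 1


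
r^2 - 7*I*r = r*(r - 7*I)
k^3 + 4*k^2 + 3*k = k*(k + 1)*(k + 3)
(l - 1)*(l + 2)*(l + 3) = l^3 + 4*l^2 + l - 6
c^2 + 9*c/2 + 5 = (c + 2)*(c + 5/2)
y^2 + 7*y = y*(y + 7)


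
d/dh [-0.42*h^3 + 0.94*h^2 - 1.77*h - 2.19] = -1.26*h^2 + 1.88*h - 1.77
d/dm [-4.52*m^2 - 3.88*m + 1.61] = -9.04*m - 3.88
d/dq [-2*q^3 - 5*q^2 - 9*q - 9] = -6*q^2 - 10*q - 9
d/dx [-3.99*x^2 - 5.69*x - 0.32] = -7.98*x - 5.69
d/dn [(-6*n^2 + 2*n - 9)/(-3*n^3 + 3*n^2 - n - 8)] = (-18*n^4 + 12*n^3 - 81*n^2 + 150*n - 25)/(9*n^6 - 18*n^5 + 15*n^4 + 42*n^3 - 47*n^2 + 16*n + 64)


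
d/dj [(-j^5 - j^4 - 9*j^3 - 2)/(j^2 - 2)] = j*(-3*j^5 - 2*j^4 + j^3 + 8*j^2 + 54*j + 4)/(j^4 - 4*j^2 + 4)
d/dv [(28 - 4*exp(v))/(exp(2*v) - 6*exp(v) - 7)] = 4*exp(v)/(exp(2*v) + 2*exp(v) + 1)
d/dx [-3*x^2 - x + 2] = -6*x - 1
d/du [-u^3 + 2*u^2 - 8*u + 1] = -3*u^2 + 4*u - 8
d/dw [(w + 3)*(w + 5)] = 2*w + 8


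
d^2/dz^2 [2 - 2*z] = 0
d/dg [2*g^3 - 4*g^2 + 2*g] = 6*g^2 - 8*g + 2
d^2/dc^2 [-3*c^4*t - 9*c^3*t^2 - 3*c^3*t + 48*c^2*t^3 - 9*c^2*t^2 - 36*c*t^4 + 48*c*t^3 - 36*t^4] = 6*t*(-6*c^2 - 9*c*t - 3*c + 16*t^2 - 3*t)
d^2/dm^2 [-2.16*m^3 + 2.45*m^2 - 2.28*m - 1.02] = 4.9 - 12.96*m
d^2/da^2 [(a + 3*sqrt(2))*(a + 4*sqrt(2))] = 2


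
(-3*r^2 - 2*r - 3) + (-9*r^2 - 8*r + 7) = -12*r^2 - 10*r + 4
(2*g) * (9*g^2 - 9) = 18*g^3 - 18*g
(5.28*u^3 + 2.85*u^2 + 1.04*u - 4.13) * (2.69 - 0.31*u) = -1.6368*u^4 + 13.3197*u^3 + 7.3441*u^2 + 4.0779*u - 11.1097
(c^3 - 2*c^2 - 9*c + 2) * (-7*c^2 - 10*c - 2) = -7*c^5 + 4*c^4 + 81*c^3 + 80*c^2 - 2*c - 4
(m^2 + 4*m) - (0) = m^2 + 4*m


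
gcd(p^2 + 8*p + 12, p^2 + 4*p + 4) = p + 2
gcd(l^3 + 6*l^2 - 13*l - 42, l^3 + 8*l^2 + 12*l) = l + 2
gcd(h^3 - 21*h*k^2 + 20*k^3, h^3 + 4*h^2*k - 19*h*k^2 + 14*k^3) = h - k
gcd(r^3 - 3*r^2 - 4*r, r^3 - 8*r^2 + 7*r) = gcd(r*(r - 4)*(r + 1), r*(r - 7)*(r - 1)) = r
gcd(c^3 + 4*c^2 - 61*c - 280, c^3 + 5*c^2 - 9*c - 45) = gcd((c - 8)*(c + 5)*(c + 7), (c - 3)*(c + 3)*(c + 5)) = c + 5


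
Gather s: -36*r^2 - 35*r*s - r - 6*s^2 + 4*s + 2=-36*r^2 - r - 6*s^2 + s*(4 - 35*r) + 2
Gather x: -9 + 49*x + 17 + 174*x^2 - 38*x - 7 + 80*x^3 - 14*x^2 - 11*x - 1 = 80*x^3 + 160*x^2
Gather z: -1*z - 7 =-z - 7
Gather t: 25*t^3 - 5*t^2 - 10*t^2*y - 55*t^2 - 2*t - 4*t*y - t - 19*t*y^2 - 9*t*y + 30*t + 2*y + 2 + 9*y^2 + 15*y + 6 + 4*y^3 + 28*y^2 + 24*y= 25*t^3 + t^2*(-10*y - 60) + t*(-19*y^2 - 13*y + 27) + 4*y^3 + 37*y^2 + 41*y + 8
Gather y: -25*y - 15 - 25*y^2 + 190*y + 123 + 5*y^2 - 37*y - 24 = -20*y^2 + 128*y + 84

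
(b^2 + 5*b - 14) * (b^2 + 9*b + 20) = b^4 + 14*b^3 + 51*b^2 - 26*b - 280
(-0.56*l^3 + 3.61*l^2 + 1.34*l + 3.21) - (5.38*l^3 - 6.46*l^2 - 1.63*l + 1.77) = -5.94*l^3 + 10.07*l^2 + 2.97*l + 1.44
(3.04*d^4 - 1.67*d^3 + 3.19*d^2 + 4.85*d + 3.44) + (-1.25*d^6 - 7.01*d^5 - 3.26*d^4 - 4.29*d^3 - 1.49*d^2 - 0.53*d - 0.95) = -1.25*d^6 - 7.01*d^5 - 0.22*d^4 - 5.96*d^3 + 1.7*d^2 + 4.32*d + 2.49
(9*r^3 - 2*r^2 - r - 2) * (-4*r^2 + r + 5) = -36*r^5 + 17*r^4 + 47*r^3 - 3*r^2 - 7*r - 10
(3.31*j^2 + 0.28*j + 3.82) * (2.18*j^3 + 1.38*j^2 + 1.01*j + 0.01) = 7.2158*j^5 + 5.1782*j^4 + 12.0571*j^3 + 5.5875*j^2 + 3.861*j + 0.0382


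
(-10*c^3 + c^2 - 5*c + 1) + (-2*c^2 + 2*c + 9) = -10*c^3 - c^2 - 3*c + 10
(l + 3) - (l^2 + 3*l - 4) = -l^2 - 2*l + 7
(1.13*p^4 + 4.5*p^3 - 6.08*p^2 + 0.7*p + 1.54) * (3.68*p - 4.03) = 4.1584*p^5 + 12.0061*p^4 - 40.5094*p^3 + 27.0784*p^2 + 2.8462*p - 6.2062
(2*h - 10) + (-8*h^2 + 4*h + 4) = -8*h^2 + 6*h - 6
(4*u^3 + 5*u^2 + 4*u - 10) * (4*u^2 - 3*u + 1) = 16*u^5 + 8*u^4 + 5*u^3 - 47*u^2 + 34*u - 10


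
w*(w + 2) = w^2 + 2*w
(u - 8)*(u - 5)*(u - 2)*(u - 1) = u^4 - 16*u^3 + 81*u^2 - 146*u + 80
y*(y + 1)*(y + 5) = y^3 + 6*y^2 + 5*y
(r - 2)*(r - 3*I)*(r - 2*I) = r^3 - 2*r^2 - 5*I*r^2 - 6*r + 10*I*r + 12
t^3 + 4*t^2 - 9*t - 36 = (t - 3)*(t + 3)*(t + 4)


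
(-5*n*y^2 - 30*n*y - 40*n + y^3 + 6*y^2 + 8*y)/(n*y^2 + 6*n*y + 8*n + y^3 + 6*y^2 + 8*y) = (-5*n + y)/(n + y)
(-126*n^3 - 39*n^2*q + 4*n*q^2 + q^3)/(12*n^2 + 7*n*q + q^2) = (-42*n^2 + n*q + q^2)/(4*n + q)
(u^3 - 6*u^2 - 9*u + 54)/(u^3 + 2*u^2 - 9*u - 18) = (u - 6)/(u + 2)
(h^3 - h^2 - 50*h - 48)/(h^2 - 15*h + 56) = (h^2 + 7*h + 6)/(h - 7)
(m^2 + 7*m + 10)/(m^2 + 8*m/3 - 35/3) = 3*(m + 2)/(3*m - 7)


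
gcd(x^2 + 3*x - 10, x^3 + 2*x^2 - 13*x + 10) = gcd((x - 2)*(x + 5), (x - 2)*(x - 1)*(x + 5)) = x^2 + 3*x - 10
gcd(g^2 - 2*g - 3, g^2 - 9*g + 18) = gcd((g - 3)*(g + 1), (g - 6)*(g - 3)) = g - 3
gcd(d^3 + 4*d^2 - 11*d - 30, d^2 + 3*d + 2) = d + 2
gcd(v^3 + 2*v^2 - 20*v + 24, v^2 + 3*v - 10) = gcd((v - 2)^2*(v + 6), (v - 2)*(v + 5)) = v - 2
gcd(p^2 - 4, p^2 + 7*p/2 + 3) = p + 2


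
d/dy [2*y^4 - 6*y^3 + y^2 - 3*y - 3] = 8*y^3 - 18*y^2 + 2*y - 3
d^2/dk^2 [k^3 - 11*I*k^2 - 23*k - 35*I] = 6*k - 22*I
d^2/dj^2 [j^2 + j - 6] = 2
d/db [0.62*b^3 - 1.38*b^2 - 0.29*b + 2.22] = 1.86*b^2 - 2.76*b - 0.29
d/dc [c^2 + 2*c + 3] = 2*c + 2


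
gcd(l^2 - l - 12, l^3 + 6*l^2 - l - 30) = l + 3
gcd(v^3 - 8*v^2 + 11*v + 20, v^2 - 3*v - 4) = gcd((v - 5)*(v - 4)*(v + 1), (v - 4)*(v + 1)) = v^2 - 3*v - 4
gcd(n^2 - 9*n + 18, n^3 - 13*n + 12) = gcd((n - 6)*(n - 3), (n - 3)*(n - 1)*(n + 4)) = n - 3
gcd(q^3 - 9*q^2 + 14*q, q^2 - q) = q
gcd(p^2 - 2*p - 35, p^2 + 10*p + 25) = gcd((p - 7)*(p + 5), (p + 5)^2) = p + 5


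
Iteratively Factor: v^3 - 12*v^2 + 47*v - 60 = (v - 3)*(v^2 - 9*v + 20) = (v - 5)*(v - 3)*(v - 4)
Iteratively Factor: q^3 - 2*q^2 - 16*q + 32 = (q - 4)*(q^2 + 2*q - 8) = (q - 4)*(q - 2)*(q + 4)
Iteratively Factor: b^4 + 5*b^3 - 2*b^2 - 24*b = (b)*(b^3 + 5*b^2 - 2*b - 24) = b*(b + 4)*(b^2 + b - 6) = b*(b - 2)*(b + 4)*(b + 3)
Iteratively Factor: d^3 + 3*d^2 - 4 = (d - 1)*(d^2 + 4*d + 4) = (d - 1)*(d + 2)*(d + 2)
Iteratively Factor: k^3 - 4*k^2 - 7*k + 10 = (k - 1)*(k^2 - 3*k - 10) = (k - 1)*(k + 2)*(k - 5)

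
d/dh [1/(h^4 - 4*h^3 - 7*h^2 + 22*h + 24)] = 2*(-2*h^3 + 6*h^2 + 7*h - 11)/(h^4 - 4*h^3 - 7*h^2 + 22*h + 24)^2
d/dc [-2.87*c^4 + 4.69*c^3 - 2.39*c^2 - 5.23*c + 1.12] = -11.48*c^3 + 14.07*c^2 - 4.78*c - 5.23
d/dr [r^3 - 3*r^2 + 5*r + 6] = 3*r^2 - 6*r + 5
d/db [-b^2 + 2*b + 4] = 2 - 2*b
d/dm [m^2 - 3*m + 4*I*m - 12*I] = 2*m - 3 + 4*I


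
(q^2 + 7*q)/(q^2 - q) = (q + 7)/(q - 1)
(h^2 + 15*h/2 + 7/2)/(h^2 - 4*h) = (2*h^2 + 15*h + 7)/(2*h*(h - 4))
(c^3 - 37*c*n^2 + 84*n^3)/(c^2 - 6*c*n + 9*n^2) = (c^2 + 3*c*n - 28*n^2)/(c - 3*n)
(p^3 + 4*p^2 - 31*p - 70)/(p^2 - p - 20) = (p^2 + 9*p + 14)/(p + 4)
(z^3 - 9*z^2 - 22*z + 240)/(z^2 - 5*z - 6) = (z^2 - 3*z - 40)/(z + 1)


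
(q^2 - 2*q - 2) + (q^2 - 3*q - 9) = 2*q^2 - 5*q - 11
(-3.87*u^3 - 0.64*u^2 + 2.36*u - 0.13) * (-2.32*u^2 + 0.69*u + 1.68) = 8.9784*u^5 - 1.1855*u^4 - 12.4184*u^3 + 0.8548*u^2 + 3.8751*u - 0.2184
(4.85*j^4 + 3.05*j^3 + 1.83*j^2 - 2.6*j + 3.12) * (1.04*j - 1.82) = 5.044*j^5 - 5.655*j^4 - 3.6478*j^3 - 6.0346*j^2 + 7.9768*j - 5.6784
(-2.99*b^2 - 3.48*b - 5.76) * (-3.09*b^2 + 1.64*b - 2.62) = 9.2391*b^4 + 5.8496*b^3 + 19.925*b^2 - 0.328799999999999*b + 15.0912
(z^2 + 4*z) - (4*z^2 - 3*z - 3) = -3*z^2 + 7*z + 3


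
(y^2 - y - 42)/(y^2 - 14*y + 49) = (y + 6)/(y - 7)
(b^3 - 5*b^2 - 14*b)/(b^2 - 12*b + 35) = b*(b + 2)/(b - 5)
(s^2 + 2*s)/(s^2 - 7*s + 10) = s*(s + 2)/(s^2 - 7*s + 10)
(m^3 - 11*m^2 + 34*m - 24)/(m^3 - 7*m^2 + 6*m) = (m - 4)/m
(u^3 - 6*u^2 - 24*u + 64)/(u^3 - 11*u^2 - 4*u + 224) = (u - 2)/(u - 7)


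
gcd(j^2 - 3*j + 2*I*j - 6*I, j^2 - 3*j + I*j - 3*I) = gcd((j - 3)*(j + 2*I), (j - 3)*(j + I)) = j - 3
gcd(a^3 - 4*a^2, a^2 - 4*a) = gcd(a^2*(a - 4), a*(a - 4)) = a^2 - 4*a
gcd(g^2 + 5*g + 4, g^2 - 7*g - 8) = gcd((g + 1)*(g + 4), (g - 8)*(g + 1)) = g + 1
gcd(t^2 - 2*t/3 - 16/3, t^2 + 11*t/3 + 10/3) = t + 2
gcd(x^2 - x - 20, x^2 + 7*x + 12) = x + 4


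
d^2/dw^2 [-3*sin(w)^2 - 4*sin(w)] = 4*sin(w) - 6*cos(2*w)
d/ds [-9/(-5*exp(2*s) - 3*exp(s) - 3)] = (-90*exp(s) - 27)*exp(s)/(5*exp(2*s) + 3*exp(s) + 3)^2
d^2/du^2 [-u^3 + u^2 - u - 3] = 2 - 6*u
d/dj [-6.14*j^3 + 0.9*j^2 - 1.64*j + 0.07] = -18.42*j^2 + 1.8*j - 1.64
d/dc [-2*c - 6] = -2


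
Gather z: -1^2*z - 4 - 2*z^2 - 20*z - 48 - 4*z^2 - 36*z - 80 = -6*z^2 - 57*z - 132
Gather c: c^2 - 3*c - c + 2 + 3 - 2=c^2 - 4*c + 3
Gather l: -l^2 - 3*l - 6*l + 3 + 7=-l^2 - 9*l + 10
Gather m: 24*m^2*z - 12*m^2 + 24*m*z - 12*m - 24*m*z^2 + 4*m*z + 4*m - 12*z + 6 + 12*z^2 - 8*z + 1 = m^2*(24*z - 12) + m*(-24*z^2 + 28*z - 8) + 12*z^2 - 20*z + 7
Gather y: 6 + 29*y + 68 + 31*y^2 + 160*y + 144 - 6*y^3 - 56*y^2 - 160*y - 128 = -6*y^3 - 25*y^2 + 29*y + 90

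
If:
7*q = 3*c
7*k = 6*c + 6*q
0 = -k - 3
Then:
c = -49/20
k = -3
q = -21/20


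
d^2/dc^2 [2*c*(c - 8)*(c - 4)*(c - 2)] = 24*c^2 - 168*c + 224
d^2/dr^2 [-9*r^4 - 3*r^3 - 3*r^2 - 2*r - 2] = -108*r^2 - 18*r - 6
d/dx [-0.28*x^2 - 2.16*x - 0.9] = -0.56*x - 2.16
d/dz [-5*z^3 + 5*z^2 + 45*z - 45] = -15*z^2 + 10*z + 45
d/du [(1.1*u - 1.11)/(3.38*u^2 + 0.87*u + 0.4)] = (-3.718*u^2 + 7.5036*u + 1.4057)/(11.4244*u^4 + 5.8812*u^3 + 3.4609*u^2 + 0.696*u + 0.16)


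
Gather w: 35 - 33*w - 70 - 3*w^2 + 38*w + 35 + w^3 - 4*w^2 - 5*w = w^3 - 7*w^2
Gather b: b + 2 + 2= b + 4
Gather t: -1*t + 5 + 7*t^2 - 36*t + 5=7*t^2 - 37*t + 10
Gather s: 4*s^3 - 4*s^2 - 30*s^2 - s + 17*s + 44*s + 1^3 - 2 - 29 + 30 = 4*s^3 - 34*s^2 + 60*s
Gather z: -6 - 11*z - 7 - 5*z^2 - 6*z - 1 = -5*z^2 - 17*z - 14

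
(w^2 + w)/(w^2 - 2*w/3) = 3*(w + 1)/(3*w - 2)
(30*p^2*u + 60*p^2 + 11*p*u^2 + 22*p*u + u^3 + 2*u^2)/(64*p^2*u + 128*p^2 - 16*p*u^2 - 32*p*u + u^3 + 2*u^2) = (30*p^2 + 11*p*u + u^2)/(64*p^2 - 16*p*u + u^2)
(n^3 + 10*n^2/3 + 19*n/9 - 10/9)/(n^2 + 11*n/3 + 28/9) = (9*n^3 + 30*n^2 + 19*n - 10)/(9*n^2 + 33*n + 28)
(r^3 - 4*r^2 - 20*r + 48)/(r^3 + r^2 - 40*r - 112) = (r^2 - 8*r + 12)/(r^2 - 3*r - 28)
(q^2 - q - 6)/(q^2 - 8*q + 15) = (q + 2)/(q - 5)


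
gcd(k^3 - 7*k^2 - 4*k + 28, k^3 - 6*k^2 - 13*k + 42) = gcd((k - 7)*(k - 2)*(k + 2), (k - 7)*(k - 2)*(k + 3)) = k^2 - 9*k + 14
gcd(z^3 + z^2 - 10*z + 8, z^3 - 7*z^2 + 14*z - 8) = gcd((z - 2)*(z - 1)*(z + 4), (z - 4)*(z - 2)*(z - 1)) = z^2 - 3*z + 2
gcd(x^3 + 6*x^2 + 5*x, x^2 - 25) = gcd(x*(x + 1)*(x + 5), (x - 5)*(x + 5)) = x + 5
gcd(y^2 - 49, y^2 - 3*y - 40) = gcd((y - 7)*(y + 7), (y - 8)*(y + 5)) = 1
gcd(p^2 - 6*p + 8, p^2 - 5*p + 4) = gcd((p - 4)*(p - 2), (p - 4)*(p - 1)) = p - 4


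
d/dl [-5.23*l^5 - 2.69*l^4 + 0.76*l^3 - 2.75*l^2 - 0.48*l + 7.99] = -26.15*l^4 - 10.76*l^3 + 2.28*l^2 - 5.5*l - 0.48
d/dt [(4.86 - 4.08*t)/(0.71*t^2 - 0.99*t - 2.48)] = (2.8968*t^2 - 6.9012*t + 14.9298)/(0.5041*t^4 - 1.4058*t^3 - 2.5415*t^2 + 4.9104*t + 6.1504)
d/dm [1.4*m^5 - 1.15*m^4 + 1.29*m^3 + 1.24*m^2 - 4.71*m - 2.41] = 7.0*m^4 - 4.6*m^3 + 3.87*m^2 + 2.48*m - 4.71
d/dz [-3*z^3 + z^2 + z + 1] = -9*z^2 + 2*z + 1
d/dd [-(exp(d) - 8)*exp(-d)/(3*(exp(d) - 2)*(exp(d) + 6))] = 2*(exp(3*d) - 10*exp(2*d) - 32*exp(d) + 48)*exp(-d)/(3*(exp(4*d) + 8*exp(3*d) - 8*exp(2*d) - 96*exp(d) + 144))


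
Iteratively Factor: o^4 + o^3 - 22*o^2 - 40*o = (o)*(o^3 + o^2 - 22*o - 40) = o*(o + 4)*(o^2 - 3*o - 10) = o*(o + 2)*(o + 4)*(o - 5)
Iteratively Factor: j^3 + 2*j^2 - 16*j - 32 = (j + 2)*(j^2 - 16) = (j - 4)*(j + 2)*(j + 4)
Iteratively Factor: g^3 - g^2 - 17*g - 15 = (g - 5)*(g^2 + 4*g + 3) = (g - 5)*(g + 1)*(g + 3)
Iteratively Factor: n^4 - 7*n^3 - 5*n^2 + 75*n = (n)*(n^3 - 7*n^2 - 5*n + 75) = n*(n + 3)*(n^2 - 10*n + 25) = n*(n - 5)*(n + 3)*(n - 5)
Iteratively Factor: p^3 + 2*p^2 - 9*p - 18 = (p + 3)*(p^2 - p - 6) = (p + 2)*(p + 3)*(p - 3)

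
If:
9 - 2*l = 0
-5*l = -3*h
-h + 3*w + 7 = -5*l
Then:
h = 15/2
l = 9/2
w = -22/3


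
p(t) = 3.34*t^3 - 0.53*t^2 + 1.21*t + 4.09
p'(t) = 10.02*t^2 - 1.06*t + 1.21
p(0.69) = 5.77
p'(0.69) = 5.25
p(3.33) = 125.58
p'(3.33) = 108.79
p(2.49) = 55.38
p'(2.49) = 60.70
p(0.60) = 5.35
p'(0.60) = 4.18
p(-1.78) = -18.58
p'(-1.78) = 34.84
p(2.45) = 52.99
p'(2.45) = 58.76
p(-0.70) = 1.84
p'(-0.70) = 6.86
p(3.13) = 105.10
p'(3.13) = 96.06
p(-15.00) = -11405.81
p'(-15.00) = 2271.61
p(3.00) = 93.13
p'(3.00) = 88.21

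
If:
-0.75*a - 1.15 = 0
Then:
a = -1.53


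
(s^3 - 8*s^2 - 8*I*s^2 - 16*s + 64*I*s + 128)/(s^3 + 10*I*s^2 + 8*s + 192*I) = (s^2 - 4*s*(2 + I) + 32*I)/(s^2 + 14*I*s - 48)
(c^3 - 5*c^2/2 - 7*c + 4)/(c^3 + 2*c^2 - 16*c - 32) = (c - 1/2)/(c + 4)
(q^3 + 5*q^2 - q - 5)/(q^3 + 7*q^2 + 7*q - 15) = (q + 1)/(q + 3)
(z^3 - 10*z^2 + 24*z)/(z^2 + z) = (z^2 - 10*z + 24)/(z + 1)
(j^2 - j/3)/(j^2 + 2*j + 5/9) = 3*j*(3*j - 1)/(9*j^2 + 18*j + 5)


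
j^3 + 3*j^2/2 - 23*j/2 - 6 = (j - 3)*(j + 1/2)*(j + 4)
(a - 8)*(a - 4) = a^2 - 12*a + 32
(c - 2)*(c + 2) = c^2 - 4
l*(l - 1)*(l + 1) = l^3 - l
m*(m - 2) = m^2 - 2*m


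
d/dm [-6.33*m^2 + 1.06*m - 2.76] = 1.06 - 12.66*m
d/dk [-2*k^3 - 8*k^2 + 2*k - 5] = -6*k^2 - 16*k + 2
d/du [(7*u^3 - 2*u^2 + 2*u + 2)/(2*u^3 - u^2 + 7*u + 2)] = (-3*u^4 + 90*u^3 + 18*u^2 - 4*u - 10)/(4*u^6 - 4*u^5 + 29*u^4 - 6*u^3 + 45*u^2 + 28*u + 4)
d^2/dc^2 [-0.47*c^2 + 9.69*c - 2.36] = -0.940000000000000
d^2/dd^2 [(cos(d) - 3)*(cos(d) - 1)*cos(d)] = -15*cos(d)/4 + 8*cos(2*d) - 9*cos(3*d)/4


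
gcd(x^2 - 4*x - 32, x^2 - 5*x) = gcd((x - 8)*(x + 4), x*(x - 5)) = 1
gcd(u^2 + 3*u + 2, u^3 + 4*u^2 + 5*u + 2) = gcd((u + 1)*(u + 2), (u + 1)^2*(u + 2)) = u^2 + 3*u + 2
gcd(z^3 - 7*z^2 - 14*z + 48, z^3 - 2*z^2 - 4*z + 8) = z - 2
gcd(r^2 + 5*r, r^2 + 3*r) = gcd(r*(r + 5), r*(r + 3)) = r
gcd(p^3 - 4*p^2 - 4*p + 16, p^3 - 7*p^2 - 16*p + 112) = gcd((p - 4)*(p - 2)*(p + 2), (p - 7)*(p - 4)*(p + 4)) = p - 4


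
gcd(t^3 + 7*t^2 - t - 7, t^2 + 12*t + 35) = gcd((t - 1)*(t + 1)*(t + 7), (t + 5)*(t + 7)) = t + 7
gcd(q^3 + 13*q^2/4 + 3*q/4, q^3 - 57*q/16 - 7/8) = q + 1/4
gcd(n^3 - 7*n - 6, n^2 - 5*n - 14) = n + 2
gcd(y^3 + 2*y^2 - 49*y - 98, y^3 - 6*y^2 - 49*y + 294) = y^2 - 49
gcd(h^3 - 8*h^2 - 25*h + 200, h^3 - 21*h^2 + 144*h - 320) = h^2 - 13*h + 40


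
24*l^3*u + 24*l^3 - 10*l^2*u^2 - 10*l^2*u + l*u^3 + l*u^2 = (-6*l + u)*(-4*l + u)*(l*u + l)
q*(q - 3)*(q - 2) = q^3 - 5*q^2 + 6*q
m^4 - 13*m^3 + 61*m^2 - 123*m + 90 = (m - 5)*(m - 3)^2*(m - 2)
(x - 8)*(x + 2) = x^2 - 6*x - 16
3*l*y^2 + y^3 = y^2*(3*l + y)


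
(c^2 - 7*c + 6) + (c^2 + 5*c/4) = 2*c^2 - 23*c/4 + 6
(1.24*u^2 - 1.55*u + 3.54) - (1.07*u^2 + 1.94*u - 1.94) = 0.17*u^2 - 3.49*u + 5.48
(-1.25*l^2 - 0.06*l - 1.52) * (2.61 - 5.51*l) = 6.8875*l^3 - 2.9319*l^2 + 8.2186*l - 3.9672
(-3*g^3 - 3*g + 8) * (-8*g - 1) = 24*g^4 + 3*g^3 + 24*g^2 - 61*g - 8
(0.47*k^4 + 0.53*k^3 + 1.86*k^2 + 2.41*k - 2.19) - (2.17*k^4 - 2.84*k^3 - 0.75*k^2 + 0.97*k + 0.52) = -1.7*k^4 + 3.37*k^3 + 2.61*k^2 + 1.44*k - 2.71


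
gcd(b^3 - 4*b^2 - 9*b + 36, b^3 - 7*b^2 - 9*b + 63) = b^2 - 9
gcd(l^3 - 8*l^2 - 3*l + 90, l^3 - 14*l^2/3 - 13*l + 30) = l^2 - 3*l - 18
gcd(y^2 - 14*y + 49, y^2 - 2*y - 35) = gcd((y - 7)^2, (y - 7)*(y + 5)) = y - 7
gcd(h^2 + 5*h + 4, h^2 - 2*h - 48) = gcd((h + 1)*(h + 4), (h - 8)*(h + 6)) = 1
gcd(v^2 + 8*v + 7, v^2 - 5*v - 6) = v + 1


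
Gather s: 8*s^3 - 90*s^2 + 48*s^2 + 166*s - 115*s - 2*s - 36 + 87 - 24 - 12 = 8*s^3 - 42*s^2 + 49*s + 15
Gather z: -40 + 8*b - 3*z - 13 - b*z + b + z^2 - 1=9*b + z^2 + z*(-b - 3) - 54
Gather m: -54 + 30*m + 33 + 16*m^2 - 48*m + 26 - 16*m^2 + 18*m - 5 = 0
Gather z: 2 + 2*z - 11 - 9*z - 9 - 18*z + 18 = -25*z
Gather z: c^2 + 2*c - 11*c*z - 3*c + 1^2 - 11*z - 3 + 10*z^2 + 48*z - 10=c^2 - c + 10*z^2 + z*(37 - 11*c) - 12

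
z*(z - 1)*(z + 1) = z^3 - z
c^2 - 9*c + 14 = (c - 7)*(c - 2)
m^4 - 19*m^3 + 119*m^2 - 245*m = m*(m - 7)^2*(m - 5)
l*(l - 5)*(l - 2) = l^3 - 7*l^2 + 10*l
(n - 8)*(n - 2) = n^2 - 10*n + 16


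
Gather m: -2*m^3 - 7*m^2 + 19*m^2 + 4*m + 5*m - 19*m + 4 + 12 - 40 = -2*m^3 + 12*m^2 - 10*m - 24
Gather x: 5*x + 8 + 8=5*x + 16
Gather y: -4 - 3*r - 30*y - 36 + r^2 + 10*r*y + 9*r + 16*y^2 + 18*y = r^2 + 6*r + 16*y^2 + y*(10*r - 12) - 40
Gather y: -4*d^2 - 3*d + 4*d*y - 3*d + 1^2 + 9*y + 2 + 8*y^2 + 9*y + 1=-4*d^2 - 6*d + 8*y^2 + y*(4*d + 18) + 4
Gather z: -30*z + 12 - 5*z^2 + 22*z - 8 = -5*z^2 - 8*z + 4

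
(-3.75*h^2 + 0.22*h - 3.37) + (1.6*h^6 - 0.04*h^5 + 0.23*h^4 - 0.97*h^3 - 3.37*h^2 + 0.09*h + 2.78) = 1.6*h^6 - 0.04*h^5 + 0.23*h^4 - 0.97*h^3 - 7.12*h^2 + 0.31*h - 0.59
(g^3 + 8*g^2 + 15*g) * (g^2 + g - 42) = g^5 + 9*g^4 - 19*g^3 - 321*g^2 - 630*g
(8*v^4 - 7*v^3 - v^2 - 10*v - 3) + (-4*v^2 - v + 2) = 8*v^4 - 7*v^3 - 5*v^2 - 11*v - 1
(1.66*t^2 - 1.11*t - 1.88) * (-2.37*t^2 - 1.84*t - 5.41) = -3.9342*t^4 - 0.423699999999999*t^3 - 2.4826*t^2 + 9.4643*t + 10.1708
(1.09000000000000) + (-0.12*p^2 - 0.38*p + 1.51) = -0.12*p^2 - 0.38*p + 2.6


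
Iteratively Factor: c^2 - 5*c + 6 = (c - 2)*(c - 3)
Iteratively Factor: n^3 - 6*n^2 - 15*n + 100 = (n + 4)*(n^2 - 10*n + 25) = (n - 5)*(n + 4)*(n - 5)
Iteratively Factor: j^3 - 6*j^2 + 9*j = (j)*(j^2 - 6*j + 9) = j*(j - 3)*(j - 3)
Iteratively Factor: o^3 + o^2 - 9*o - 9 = (o + 1)*(o^2 - 9) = (o + 1)*(o + 3)*(o - 3)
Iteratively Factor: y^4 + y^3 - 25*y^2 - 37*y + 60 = (y - 5)*(y^3 + 6*y^2 + 5*y - 12) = (y - 5)*(y + 4)*(y^2 + 2*y - 3) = (y - 5)*(y + 3)*(y + 4)*(y - 1)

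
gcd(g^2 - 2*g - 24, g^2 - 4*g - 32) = g + 4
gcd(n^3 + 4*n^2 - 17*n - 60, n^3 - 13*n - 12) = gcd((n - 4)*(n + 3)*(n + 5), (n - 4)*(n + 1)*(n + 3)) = n^2 - n - 12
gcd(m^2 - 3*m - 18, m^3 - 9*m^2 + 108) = m^2 - 3*m - 18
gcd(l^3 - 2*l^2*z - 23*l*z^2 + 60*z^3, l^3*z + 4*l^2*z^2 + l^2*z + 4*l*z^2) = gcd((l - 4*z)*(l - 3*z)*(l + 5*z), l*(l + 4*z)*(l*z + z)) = 1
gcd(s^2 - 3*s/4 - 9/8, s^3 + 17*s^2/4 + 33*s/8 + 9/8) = s + 3/4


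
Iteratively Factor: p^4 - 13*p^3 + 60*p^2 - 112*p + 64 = (p - 4)*(p^3 - 9*p^2 + 24*p - 16) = (p - 4)*(p - 1)*(p^2 - 8*p + 16) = (p - 4)^2*(p - 1)*(p - 4)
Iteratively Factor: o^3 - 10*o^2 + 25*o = (o - 5)*(o^2 - 5*o) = o*(o - 5)*(o - 5)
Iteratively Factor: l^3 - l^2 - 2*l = (l - 2)*(l^2 + l) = (l - 2)*(l + 1)*(l)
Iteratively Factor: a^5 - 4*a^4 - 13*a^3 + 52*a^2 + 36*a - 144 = (a - 3)*(a^4 - a^3 - 16*a^2 + 4*a + 48) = (a - 4)*(a - 3)*(a^3 + 3*a^2 - 4*a - 12) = (a - 4)*(a - 3)*(a + 2)*(a^2 + a - 6) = (a - 4)*(a - 3)*(a + 2)*(a + 3)*(a - 2)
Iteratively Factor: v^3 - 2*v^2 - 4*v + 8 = (v + 2)*(v^2 - 4*v + 4) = (v - 2)*(v + 2)*(v - 2)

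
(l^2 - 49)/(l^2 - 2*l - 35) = (l + 7)/(l + 5)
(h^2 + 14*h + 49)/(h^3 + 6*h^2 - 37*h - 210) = (h + 7)/(h^2 - h - 30)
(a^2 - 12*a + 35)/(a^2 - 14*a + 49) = (a - 5)/(a - 7)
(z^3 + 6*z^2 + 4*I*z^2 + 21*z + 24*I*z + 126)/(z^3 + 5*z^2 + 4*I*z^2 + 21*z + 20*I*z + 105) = (z + 6)/(z + 5)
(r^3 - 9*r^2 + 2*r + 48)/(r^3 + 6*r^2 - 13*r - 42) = (r - 8)/(r + 7)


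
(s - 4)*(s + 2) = s^2 - 2*s - 8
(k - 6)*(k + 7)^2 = k^3 + 8*k^2 - 35*k - 294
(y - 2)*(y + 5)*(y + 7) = y^3 + 10*y^2 + 11*y - 70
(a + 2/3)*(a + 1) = a^2 + 5*a/3 + 2/3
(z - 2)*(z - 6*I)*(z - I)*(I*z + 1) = I*z^4 + 8*z^3 - 2*I*z^3 - 16*z^2 - 13*I*z^2 - 6*z + 26*I*z + 12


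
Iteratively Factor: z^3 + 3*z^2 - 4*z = (z + 4)*(z^2 - z) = (z - 1)*(z + 4)*(z)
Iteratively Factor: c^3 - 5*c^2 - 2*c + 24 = (c - 3)*(c^2 - 2*c - 8) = (c - 3)*(c + 2)*(c - 4)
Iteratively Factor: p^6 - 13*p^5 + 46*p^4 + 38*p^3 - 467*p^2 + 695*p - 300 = (p - 1)*(p^5 - 12*p^4 + 34*p^3 + 72*p^2 - 395*p + 300) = (p - 4)*(p - 1)*(p^4 - 8*p^3 + 2*p^2 + 80*p - 75) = (p - 5)*(p - 4)*(p - 1)*(p^3 - 3*p^2 - 13*p + 15) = (p - 5)^2*(p - 4)*(p - 1)*(p^2 + 2*p - 3) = (p - 5)^2*(p - 4)*(p - 1)*(p + 3)*(p - 1)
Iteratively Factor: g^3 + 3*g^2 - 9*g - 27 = (g - 3)*(g^2 + 6*g + 9) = (g - 3)*(g + 3)*(g + 3)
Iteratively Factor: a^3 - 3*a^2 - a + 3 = (a - 3)*(a^2 - 1) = (a - 3)*(a - 1)*(a + 1)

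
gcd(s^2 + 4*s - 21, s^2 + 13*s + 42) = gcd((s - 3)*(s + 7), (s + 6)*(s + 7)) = s + 7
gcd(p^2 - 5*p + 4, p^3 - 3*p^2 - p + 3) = p - 1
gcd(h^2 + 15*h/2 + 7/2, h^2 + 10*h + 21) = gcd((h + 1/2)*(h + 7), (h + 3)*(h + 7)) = h + 7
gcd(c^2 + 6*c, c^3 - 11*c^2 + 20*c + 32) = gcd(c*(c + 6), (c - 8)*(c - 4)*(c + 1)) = 1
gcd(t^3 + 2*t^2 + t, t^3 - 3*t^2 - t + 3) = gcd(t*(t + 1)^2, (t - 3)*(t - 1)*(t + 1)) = t + 1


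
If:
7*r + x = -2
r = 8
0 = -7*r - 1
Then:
No Solution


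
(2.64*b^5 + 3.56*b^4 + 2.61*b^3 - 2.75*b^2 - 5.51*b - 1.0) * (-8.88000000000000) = -23.4432*b^5 - 31.6128*b^4 - 23.1768*b^3 + 24.42*b^2 + 48.9288*b + 8.88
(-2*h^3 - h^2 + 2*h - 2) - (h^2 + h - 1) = -2*h^3 - 2*h^2 + h - 1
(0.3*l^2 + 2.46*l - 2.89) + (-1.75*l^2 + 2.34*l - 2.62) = -1.45*l^2 + 4.8*l - 5.51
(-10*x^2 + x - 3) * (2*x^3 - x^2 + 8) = -20*x^5 + 12*x^4 - 7*x^3 - 77*x^2 + 8*x - 24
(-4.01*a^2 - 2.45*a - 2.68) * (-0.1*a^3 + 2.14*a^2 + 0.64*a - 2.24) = 0.401*a^5 - 8.3364*a^4 - 7.5414*a^3 + 1.6792*a^2 + 3.7728*a + 6.0032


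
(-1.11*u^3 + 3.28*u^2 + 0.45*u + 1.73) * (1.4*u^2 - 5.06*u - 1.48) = -1.554*u^5 + 10.2086*u^4 - 14.324*u^3 - 4.7094*u^2 - 9.4198*u - 2.5604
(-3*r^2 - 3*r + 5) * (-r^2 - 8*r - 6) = 3*r^4 + 27*r^3 + 37*r^2 - 22*r - 30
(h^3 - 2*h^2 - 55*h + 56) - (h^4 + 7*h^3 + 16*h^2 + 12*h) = -h^4 - 6*h^3 - 18*h^2 - 67*h + 56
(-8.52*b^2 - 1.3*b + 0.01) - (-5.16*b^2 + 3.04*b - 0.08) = -3.36*b^2 - 4.34*b + 0.09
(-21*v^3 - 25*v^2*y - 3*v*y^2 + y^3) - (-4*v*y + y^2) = -21*v^3 - 25*v^2*y - 3*v*y^2 + 4*v*y + y^3 - y^2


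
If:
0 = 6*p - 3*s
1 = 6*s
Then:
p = 1/12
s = 1/6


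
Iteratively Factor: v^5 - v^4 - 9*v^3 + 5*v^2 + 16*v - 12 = (v - 1)*(v^4 - 9*v^2 - 4*v + 12) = (v - 1)^2*(v^3 + v^2 - 8*v - 12) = (v - 3)*(v - 1)^2*(v^2 + 4*v + 4) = (v - 3)*(v - 1)^2*(v + 2)*(v + 2)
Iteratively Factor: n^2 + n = (n + 1)*(n)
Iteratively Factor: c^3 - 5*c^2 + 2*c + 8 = (c - 4)*(c^2 - c - 2) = (c - 4)*(c - 2)*(c + 1)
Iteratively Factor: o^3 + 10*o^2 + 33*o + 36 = (o + 4)*(o^2 + 6*o + 9) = (o + 3)*(o + 4)*(o + 3)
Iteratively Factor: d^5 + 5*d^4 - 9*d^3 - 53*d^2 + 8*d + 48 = (d - 1)*(d^4 + 6*d^3 - 3*d^2 - 56*d - 48) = (d - 1)*(d + 1)*(d^3 + 5*d^2 - 8*d - 48) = (d - 1)*(d + 1)*(d + 4)*(d^2 + d - 12) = (d - 3)*(d - 1)*(d + 1)*(d + 4)*(d + 4)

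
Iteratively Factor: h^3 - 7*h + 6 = (h - 1)*(h^2 + h - 6) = (h - 1)*(h + 3)*(h - 2)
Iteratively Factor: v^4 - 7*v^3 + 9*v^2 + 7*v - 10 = (v - 2)*(v^3 - 5*v^2 - v + 5) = (v - 5)*(v - 2)*(v^2 - 1) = (v - 5)*(v - 2)*(v - 1)*(v + 1)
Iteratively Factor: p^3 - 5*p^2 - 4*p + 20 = (p - 2)*(p^2 - 3*p - 10) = (p - 2)*(p + 2)*(p - 5)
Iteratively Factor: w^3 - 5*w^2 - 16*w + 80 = (w - 5)*(w^2 - 16) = (w - 5)*(w - 4)*(w + 4)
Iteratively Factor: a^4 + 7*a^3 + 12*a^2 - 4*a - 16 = (a + 2)*(a^3 + 5*a^2 + 2*a - 8) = (a + 2)*(a + 4)*(a^2 + a - 2) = (a + 2)^2*(a + 4)*(a - 1)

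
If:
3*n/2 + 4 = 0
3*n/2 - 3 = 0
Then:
No Solution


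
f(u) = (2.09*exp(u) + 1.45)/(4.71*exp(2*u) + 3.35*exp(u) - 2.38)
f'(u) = (2.09*exp(u) + 1.45)*(-9.42*exp(2*u) - 3.35*exp(u))/(4.71*exp(2*u) + 3.35*exp(u) - 2.38)^2 + 2.09*exp(u)/(4.71*exp(2*u) + 3.35*exp(u) - 2.38) = (-(2.09*exp(u) + 1.45)*(9.42*exp(u) + 3.35) + 9.8439*exp(2*u) + 7.0015*exp(u) - 4.9742)*exp(u)/(4.71*exp(2*u) + 3.35*exp(u) - 2.38)^2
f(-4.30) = -0.63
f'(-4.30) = -0.02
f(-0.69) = 5.15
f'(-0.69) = -40.82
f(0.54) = 0.29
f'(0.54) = -0.36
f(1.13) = 0.15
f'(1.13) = -0.16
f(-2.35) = -0.82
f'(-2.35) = -0.26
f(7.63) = 0.00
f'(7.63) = -0.00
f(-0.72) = 6.73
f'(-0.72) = -68.15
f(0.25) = 0.43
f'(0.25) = -0.60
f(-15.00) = -0.61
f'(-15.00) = 0.00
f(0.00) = 0.62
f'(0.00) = -1.03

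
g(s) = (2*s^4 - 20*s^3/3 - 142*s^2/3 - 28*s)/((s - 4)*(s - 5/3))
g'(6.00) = 108.25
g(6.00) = -83.08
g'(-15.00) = -54.70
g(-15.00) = 358.48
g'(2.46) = 24.37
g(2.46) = 312.12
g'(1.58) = -10977.01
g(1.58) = -840.28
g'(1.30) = -561.12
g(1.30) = -126.59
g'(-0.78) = 2.39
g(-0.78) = -0.26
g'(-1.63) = 1.11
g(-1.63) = -2.00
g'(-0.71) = 2.29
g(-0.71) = -0.10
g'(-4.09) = -9.06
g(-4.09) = 7.27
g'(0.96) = -121.27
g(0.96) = -34.77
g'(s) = (8*s^3 - 20*s^2 - 284*s/3 - 28)/((s - 4)*(s - 5/3)) - (2*s^4 - 20*s^3/3 - 142*s^2/3 - 28*s)/((s - 4)*(s - 5/3)^2) - (2*s^4 - 20*s^3/3 - 142*s^2/3 - 28*s)/((s - 4)^2*(s - 5/3))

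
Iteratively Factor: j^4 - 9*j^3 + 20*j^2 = (j)*(j^3 - 9*j^2 + 20*j) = j*(j - 4)*(j^2 - 5*j) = j^2*(j - 4)*(j - 5)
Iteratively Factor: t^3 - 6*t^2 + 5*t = (t - 1)*(t^2 - 5*t) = (t - 5)*(t - 1)*(t)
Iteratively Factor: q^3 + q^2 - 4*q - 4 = (q + 1)*(q^2 - 4) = (q + 1)*(q + 2)*(q - 2)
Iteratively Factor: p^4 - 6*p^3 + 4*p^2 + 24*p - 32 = (p + 2)*(p^3 - 8*p^2 + 20*p - 16) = (p - 2)*(p + 2)*(p^2 - 6*p + 8) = (p - 2)^2*(p + 2)*(p - 4)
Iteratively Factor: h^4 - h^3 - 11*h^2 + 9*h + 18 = (h + 1)*(h^3 - 2*h^2 - 9*h + 18) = (h - 3)*(h + 1)*(h^2 + h - 6) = (h - 3)*(h - 2)*(h + 1)*(h + 3)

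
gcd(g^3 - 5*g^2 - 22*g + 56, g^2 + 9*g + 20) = g + 4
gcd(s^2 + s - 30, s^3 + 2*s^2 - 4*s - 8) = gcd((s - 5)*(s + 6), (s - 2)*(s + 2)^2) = 1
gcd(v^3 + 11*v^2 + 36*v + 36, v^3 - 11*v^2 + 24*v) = 1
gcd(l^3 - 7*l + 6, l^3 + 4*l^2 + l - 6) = l^2 + 2*l - 3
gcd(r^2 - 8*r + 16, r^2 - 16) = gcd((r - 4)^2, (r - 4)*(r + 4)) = r - 4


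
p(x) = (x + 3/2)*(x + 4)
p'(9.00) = 23.50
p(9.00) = 136.50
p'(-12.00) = -18.50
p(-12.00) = 84.00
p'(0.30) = 6.10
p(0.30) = 7.74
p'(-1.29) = 2.92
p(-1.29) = 0.57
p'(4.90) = 15.30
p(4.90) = 56.96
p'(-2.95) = -0.40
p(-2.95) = -1.52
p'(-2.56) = 0.38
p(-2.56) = -1.53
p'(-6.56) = -7.62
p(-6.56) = 12.95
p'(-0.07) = 5.36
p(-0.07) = 5.62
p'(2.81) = 11.12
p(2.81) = 29.35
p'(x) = 2*x + 11/2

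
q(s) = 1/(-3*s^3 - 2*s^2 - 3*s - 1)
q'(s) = (9*s^2 + 4*s + 3)/(-3*s^3 - 2*s^2 - 3*s - 1)^2 = (9*s^2 + 4*s + 3)/(3*s^3 + 2*s^2 + 3*s + 1)^2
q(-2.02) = 0.05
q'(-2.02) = 0.07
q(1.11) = -0.09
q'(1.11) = 0.16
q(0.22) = -0.56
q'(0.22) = 1.35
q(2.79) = -0.01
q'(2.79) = 0.01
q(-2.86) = 0.02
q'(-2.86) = 0.02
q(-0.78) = 0.65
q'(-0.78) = 2.24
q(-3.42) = 0.01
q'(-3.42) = 0.01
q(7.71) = -0.00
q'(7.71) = 0.00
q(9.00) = 0.00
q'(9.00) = 0.00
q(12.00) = 0.00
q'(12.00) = 0.00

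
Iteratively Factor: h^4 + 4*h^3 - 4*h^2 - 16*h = (h + 2)*(h^3 + 2*h^2 - 8*h) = (h + 2)*(h + 4)*(h^2 - 2*h) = h*(h + 2)*(h + 4)*(h - 2)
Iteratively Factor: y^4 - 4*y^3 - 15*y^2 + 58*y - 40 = (y - 1)*(y^3 - 3*y^2 - 18*y + 40) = (y - 2)*(y - 1)*(y^2 - y - 20) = (y - 5)*(y - 2)*(y - 1)*(y + 4)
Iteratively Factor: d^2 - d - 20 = (d + 4)*(d - 5)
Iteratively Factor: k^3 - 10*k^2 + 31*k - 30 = (k - 3)*(k^2 - 7*k + 10) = (k - 5)*(k - 3)*(k - 2)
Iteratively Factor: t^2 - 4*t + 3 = (t - 3)*(t - 1)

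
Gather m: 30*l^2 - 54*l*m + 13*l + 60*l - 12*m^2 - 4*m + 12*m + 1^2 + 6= 30*l^2 + 73*l - 12*m^2 + m*(8 - 54*l) + 7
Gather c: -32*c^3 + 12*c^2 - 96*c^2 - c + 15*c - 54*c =-32*c^3 - 84*c^2 - 40*c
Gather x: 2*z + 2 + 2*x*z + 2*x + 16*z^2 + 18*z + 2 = x*(2*z + 2) + 16*z^2 + 20*z + 4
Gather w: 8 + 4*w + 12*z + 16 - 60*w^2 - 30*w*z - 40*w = -60*w^2 + w*(-30*z - 36) + 12*z + 24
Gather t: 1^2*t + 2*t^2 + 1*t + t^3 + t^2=t^3 + 3*t^2 + 2*t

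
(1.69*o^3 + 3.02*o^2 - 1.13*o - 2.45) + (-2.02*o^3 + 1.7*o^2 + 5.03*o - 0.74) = -0.33*o^3 + 4.72*o^2 + 3.9*o - 3.19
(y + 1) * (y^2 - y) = y^3 - y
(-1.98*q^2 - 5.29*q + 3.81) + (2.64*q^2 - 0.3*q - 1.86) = 0.66*q^2 - 5.59*q + 1.95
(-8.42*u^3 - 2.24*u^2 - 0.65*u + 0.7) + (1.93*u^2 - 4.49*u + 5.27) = -8.42*u^3 - 0.31*u^2 - 5.14*u + 5.97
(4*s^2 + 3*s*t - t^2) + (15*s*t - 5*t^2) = 4*s^2 + 18*s*t - 6*t^2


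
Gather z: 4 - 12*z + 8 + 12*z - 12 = 0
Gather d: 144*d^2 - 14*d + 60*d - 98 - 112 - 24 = 144*d^2 + 46*d - 234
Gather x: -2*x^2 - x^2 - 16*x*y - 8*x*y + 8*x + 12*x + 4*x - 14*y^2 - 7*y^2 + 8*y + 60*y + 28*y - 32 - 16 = -3*x^2 + x*(24 - 24*y) - 21*y^2 + 96*y - 48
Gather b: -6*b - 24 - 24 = -6*b - 48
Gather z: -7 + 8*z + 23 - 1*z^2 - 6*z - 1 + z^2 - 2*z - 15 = 0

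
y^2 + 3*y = y*(y + 3)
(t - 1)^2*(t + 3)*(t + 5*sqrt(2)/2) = t^4 + t^3 + 5*sqrt(2)*t^3/2 - 5*t^2 + 5*sqrt(2)*t^2/2 - 25*sqrt(2)*t/2 + 3*t + 15*sqrt(2)/2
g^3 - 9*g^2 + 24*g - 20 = (g - 5)*(g - 2)^2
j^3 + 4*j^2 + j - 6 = (j - 1)*(j + 2)*(j + 3)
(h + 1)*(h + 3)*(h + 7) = h^3 + 11*h^2 + 31*h + 21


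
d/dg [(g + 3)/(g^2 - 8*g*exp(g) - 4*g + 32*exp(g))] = (g^2 - 8*g*exp(g) - 4*g + 2*(g + 3)*(4*g*exp(g) - g - 12*exp(g) + 2) + 32*exp(g))/(g^2 - 8*g*exp(g) - 4*g + 32*exp(g))^2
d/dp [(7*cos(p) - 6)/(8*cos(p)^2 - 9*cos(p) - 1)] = (56*cos(p)^2 - 96*cos(p) + 61)*sin(p)/(8*sin(p)^2 + 9*cos(p) - 7)^2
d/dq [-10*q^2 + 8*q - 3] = 8 - 20*q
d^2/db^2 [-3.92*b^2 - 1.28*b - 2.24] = -7.84000000000000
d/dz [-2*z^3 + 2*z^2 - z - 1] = -6*z^2 + 4*z - 1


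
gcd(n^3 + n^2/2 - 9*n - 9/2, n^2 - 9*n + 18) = n - 3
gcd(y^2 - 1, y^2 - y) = y - 1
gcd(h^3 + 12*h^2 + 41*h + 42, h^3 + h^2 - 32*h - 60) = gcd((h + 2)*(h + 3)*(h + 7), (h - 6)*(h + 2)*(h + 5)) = h + 2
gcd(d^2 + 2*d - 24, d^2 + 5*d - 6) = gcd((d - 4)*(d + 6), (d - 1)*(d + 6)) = d + 6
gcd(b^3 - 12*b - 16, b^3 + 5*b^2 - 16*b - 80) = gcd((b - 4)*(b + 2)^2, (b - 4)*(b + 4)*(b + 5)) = b - 4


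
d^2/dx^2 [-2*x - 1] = 0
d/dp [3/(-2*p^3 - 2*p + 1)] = 6*(3*p^2 + 1)/(2*p^3 + 2*p - 1)^2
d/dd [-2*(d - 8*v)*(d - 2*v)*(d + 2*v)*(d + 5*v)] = -8*d^3 + 18*d^2*v + 176*d*v^2 - 24*v^3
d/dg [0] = 0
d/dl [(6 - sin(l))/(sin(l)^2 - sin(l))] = (cos(l) - 12/tan(l) + 6*cos(l)/sin(l)^2)/(sin(l) - 1)^2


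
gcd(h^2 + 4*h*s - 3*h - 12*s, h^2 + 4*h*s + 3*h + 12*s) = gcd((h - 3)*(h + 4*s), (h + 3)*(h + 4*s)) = h + 4*s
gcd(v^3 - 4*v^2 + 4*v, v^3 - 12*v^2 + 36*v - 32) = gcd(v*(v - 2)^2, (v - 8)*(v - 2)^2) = v^2 - 4*v + 4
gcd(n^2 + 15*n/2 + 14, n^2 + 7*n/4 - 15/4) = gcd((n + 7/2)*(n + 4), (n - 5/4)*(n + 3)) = 1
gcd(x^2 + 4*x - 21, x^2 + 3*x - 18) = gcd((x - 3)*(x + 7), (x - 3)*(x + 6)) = x - 3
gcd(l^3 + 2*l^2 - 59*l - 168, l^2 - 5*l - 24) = l^2 - 5*l - 24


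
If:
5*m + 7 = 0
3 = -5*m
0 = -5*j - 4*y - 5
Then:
No Solution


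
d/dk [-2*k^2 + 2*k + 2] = 2 - 4*k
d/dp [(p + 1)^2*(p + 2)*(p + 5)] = 4*p^3 + 27*p^2 + 50*p + 27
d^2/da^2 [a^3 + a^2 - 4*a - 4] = 6*a + 2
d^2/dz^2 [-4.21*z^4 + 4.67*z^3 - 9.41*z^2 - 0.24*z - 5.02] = -50.52*z^2 + 28.02*z - 18.82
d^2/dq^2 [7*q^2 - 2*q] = 14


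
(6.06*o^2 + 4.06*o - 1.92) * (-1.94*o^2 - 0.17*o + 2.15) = -11.7564*o^4 - 8.9066*o^3 + 16.0636*o^2 + 9.0554*o - 4.128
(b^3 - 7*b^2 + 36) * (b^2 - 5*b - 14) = b^5 - 12*b^4 + 21*b^3 + 134*b^2 - 180*b - 504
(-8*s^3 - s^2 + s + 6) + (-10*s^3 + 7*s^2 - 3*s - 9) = -18*s^3 + 6*s^2 - 2*s - 3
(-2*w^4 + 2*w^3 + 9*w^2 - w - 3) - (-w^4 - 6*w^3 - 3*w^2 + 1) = -w^4 + 8*w^3 + 12*w^2 - w - 4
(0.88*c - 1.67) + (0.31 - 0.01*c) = 0.87*c - 1.36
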